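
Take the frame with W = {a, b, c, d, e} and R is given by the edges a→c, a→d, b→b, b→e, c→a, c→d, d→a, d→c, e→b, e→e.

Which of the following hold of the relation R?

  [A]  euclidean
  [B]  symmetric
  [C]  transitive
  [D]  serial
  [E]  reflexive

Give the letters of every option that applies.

B, D

(A) not euclidean: a R c and a R c but not c R c.
(B) symmetric: every R-edge is matched by its reverse.
(C) not transitive: a R c and c R a but not a R a.
(D) serial: every world has an R-successor.
(E) not reflexive: not a R a.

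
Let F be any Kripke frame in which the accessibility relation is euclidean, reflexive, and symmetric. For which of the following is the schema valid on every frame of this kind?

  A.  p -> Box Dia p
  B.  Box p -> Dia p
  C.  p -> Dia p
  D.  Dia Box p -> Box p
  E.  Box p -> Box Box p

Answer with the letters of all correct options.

A relation that is euclidean, reflexive, and symmetric is also serial and transitive.
(A) axiom B: valid iff R is symmetric. Every such R is symmetric — valid.
(B) Box p -> Dia p (axiom D) characterises the serial frames. Every such R is serial — valid.
(C) p -> Dia p is the dual of axiom T; it is valid on a frame exactly when R is reflexive. Every such R is reflexive, so valid.
(D) Dia Box p -> Box p (the dual of axiom 5) characterises the euclidean frames. Every such R is euclidean — valid.
(E) Box p -> Box Box p (axiom 4) characterises the transitive frames. Every such R is transitive — valid.

A, B, C, D, E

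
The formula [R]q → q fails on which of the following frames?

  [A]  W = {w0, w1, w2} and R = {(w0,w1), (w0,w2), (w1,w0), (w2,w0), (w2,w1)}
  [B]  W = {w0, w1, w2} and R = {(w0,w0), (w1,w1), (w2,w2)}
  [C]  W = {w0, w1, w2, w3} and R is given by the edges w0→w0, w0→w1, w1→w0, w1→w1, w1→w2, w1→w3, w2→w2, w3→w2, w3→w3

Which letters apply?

The schema [R]q → q is axiom T; it is valid on a frame iff R is reflexive.
(A) R is not reflexive (not w0 R w0), so the schema fails here.
(B) R is reflexive (each world relates to itself), so the schema is valid here.
(C) R is reflexive (each world relates to itself), so the schema is valid here.

A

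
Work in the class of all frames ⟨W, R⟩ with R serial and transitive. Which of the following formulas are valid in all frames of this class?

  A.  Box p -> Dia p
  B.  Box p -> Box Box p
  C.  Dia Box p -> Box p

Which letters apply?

(A) Box p -> Dia p is axiom D; it is valid on a frame exactly when R is serial. Every such R is serial, so valid.
(B) Box p -> Box Box p is axiom 4, which corresponds to transitivity. Every such R is transitive — valid.
(C) Dia Box p -> Box p is the dual of axiom 5; it is valid on a frame exactly when R is euclidean. Such an R need not be euclidean, so not valid.

A, B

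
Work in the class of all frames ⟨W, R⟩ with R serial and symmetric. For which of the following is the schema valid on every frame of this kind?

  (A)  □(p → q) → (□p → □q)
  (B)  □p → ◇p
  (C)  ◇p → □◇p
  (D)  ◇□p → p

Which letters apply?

A, B, D

(A) □(p → q) → (□p → □q) is the K axiom; it holds on all frames — valid.
(B) □p → ◇p is axiom D, which corresponds to seriality. Every such R is serial — valid.
(C) axiom 5: valid iff R is euclidean. Such an R need not be euclidean — not valid.
(D) the dual of axiom B: valid iff R is symmetric. Every such R is symmetric — valid.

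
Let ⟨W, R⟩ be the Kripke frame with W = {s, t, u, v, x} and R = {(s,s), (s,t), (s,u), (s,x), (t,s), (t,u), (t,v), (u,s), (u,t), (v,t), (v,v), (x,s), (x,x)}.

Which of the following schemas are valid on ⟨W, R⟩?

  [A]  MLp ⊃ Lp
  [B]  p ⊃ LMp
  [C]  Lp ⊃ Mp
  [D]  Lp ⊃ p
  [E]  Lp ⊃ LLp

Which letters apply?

R is not reflexive: not t R t.
R is symmetric: every R-edge is matched by its reverse.
R is not transitive: s R t and t R v but not s R v.
R is not euclidean: s R t and s R x but not t R x.
R is serial: every world has an R-successor.
(A) MLp ⊃ Lp (the dual of axiom 5) characterises the euclidean frames. R is not euclidean — not valid.
(B) p ⊃ LMp is axiom B; it is valid on a frame exactly when R is symmetric. R is symmetric, so valid.
(C) Lp ⊃ Mp is axiom D; it is valid on a frame exactly when R is serial. R is serial, so valid.
(D) Lp ⊃ p (axiom T) characterises the reflexive frames. R is not reflexive — not valid.
(E) axiom 4: valid iff R is transitive. R is not transitive — not valid.

B, C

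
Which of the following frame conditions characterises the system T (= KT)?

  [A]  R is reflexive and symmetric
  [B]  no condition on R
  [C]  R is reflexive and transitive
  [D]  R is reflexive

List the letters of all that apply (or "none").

D

(A) this class determines B (= KTB), not T (= KT).
(B) this class determines K, not T (= KT).
(C) this class determines S4, not T (= KT).
(D) T (= KT) is sound and complete for exactly this class.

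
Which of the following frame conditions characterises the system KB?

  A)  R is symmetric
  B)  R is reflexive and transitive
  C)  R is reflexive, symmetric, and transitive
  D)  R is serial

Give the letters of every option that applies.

A

(A) KB is sound and complete for exactly this class.
(B) this class determines S4, not KB.
(C) this class determines S5, not KB.
(D) this class determines D, not KB.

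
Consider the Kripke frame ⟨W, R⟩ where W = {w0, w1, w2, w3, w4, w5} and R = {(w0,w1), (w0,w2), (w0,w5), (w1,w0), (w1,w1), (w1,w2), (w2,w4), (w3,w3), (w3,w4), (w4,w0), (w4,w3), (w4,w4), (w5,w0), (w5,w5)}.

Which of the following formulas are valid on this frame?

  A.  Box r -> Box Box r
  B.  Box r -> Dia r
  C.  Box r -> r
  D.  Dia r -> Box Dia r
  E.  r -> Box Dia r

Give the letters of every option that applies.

R is not reflexive: not w0 R w0.
R is not symmetric: w0 R w2 but not w2 R w0.
R is not transitive: w0 R w1 and w1 R w0 but not w0 R w0.
R is not euclidean: w0 R w1 and w0 R w5 but not w1 R w5.
R is serial: every world has an R-successor.
(A) Box r -> Box Box r (axiom 4) characterises the transitive frames. R is not transitive — not valid.
(B) Box r -> Dia r is axiom D, which corresponds to seriality. R is serial — valid.
(C) Box r -> r (axiom T) characterises the reflexive frames. R is not reflexive — not valid.
(D) Dia r -> Box Dia r is axiom 5; it is valid on a frame exactly when R is euclidean. R is not euclidean, so not valid.
(E) axiom B: valid iff R is symmetric. R is not symmetric — not valid.

B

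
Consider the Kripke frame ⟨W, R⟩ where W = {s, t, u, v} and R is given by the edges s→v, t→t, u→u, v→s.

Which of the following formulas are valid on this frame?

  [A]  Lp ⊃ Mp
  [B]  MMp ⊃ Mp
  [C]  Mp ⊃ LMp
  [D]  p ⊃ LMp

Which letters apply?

A, D

R is symmetric: every R-edge is matched by its reverse.
R is not transitive: s R v and v R s but not s R s.
R is not euclidean: s R v and s R v but not v R v.
R is serial: every world has an R-successor.
(A) axiom D: valid iff R is serial. R is serial — valid.
(B) the dual of axiom 4: valid iff R is transitive. R is not transitive — not valid.
(C) Mp ⊃ LMp (axiom 5) characterises the euclidean frames. R is not euclidean — not valid.
(D) p ⊃ LMp is axiom B; it is valid on a frame exactly when R is symmetric. R is symmetric, so valid.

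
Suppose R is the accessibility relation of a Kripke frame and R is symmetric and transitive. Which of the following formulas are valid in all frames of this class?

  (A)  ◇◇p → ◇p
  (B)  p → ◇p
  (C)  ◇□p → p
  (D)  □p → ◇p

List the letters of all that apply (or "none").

A symmetric transitive relation is euclidean (uRv and uRw give vRu by symmetry, then vRw by transitivity).
(A) ◇◇p → ◇p is the dual of axiom 4; it is valid on a frame exactly when R is transitive. Every such R is transitive, so valid.
(B) p → ◇p (the dual of axiom T) characterises the reflexive frames. Such an R need not be reflexive — not valid.
(C) the dual of axiom B: valid iff R is symmetric. Every such R is symmetric — valid.
(D) □p → ◇p is axiom D; it is valid on a frame exactly when R is serial. Such an R need not be serial, so not valid.

A, C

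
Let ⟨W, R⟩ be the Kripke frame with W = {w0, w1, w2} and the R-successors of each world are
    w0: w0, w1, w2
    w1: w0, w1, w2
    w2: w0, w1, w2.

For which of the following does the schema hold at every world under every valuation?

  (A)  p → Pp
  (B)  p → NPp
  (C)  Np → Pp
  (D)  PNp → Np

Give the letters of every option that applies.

R is reflexive: each world relates to itself.
R is symmetric: every R-edge is matched by its reverse.
R is euclidean: any two R-successors of the same world are R-related.
R is serial: every world has an R-successor.
(A) p → Pp is the dual of axiom T, which corresponds to reflexivity. R is reflexive — valid.
(B) axiom B: valid iff R is symmetric. R is symmetric — valid.
(C) Np → Pp is axiom D, which corresponds to seriality. R is serial — valid.
(D) PNp → Np is the dual of axiom 5; it is valid on a frame exactly when R is euclidean. R is euclidean, so valid.

A, B, C, D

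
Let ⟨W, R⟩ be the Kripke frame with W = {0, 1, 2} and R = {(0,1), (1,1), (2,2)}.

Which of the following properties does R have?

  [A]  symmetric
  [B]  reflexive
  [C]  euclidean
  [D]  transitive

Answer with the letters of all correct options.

(A) not symmetric: 0 R 1 but not 1 R 0.
(B) not reflexive: not 0 R 0.
(C) euclidean: any two R-successors of the same world are R-related.
(D) transitive: R is closed under composition.

C, D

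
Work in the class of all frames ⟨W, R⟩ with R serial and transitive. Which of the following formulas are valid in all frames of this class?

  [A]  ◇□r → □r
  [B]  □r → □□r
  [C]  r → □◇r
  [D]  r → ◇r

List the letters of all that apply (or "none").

(A) ◇□r → □r is the dual of axiom 5, which corresponds to the euclidean property. Such an R need not be euclidean — not valid.
(B) □r → □□r is axiom 4, which corresponds to transitivity. Every such R is transitive — valid.
(C) r → □◇r (axiom B) characterises the symmetric frames. Such an R need not be symmetric — not valid.
(D) r → ◇r is the dual of axiom T; it is valid on a frame exactly when R is reflexive. Such an R need not be reflexive, so not valid.

B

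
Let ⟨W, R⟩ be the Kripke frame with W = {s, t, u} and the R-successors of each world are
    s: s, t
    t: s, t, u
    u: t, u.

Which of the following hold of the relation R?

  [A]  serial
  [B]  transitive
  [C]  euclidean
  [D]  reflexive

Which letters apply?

(A) serial: every world has an R-successor.
(B) not transitive: s R t and t R u but not s R u.
(C) not euclidean: t R s and t R u but not s R u.
(D) reflexive: each world relates to itself.

A, D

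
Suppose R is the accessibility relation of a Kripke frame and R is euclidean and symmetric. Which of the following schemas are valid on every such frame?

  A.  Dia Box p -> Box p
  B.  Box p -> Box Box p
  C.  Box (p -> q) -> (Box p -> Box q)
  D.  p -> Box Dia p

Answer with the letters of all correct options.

A, B, C, D

A symmetric euclidean relation is transitive (uRv and vRw give vRu by symmetry, then uRw by the euclidean condition, applied at v).
(A) Dia Box p -> Box p (the dual of axiom 5) characterises the euclidean frames. Every such R is euclidean — valid.
(B) Box p -> Box Box p is axiom 4, which corresponds to transitivity. Every such R is transitive — valid.
(C) Box (p -> q) -> (Box p -> Box q) is the K axiom; it holds on all frames — valid.
(D) p -> Box Dia p (axiom B) characterises the symmetric frames. Every such R is symmetric — valid.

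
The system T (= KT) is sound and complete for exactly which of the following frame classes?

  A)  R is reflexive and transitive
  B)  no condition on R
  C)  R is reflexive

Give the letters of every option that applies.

C

(A) this class determines S4, not T (= KT).
(B) this class determines K, not T (= KT).
(C) T (= KT) is sound and complete for exactly this class.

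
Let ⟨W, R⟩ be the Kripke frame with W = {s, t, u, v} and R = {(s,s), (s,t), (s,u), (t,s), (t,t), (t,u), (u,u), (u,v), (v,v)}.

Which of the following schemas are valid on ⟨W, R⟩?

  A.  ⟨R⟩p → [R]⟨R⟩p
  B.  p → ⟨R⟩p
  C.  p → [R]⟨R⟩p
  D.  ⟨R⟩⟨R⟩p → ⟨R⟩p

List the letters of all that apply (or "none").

B

R is reflexive: each world relates to itself.
R is not symmetric: s R u but not u R s.
R is not transitive: s R u and u R v but not s R v.
R is not euclidean: s R u and s R s but not u R s.
(A) axiom 5: valid iff R is euclidean. R is not euclidean — not valid.
(B) p → ⟨R⟩p is the dual of axiom T, which corresponds to reflexivity. R is reflexive — valid.
(C) p → [R]⟨R⟩p is axiom B; it is valid on a frame exactly when R is symmetric. R is not symmetric, so not valid.
(D) ⟨R⟩⟨R⟩p → ⟨R⟩p is the dual of axiom 4, which corresponds to transitivity. R is not transitive — not valid.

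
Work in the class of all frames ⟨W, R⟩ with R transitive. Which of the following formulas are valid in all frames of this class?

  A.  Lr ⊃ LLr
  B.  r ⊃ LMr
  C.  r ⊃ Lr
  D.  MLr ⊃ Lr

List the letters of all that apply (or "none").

A

(A) Lr ⊃ LLr is axiom 4; it is valid on a frame exactly when R is transitive. Every such R is transitive, so valid.
(B) r ⊃ LMr is axiom B, which corresponds to symmetry. Such an R need not be symmetric — not valid.
(C) r ⊃ Lr is equivalent to ◇p→p; it holds exactly when R ⊆ identity. Such an R need not be a subset of the identity — not valid.
(D) MLr ⊃ Lr is the dual of axiom 5; it is valid on a frame exactly when R is euclidean. Such an R need not be euclidean, so not valid.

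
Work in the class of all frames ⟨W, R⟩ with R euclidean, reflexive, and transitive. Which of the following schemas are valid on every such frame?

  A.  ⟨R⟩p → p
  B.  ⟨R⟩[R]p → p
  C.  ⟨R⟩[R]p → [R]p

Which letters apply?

A relation that is euclidean, reflexive, and transitive is also serial and symmetric.
(A) ⟨R⟩p → p is the converse of T; it holds exactly when R ⊆ identity. Such an R need not be a subset of the identity — not valid.
(B) ⟨R⟩[R]p → p is the dual of axiom B; it is valid on a frame exactly when R is symmetric. Every such R is symmetric, so valid.
(C) ⟨R⟩[R]p → [R]p is the dual of axiom 5; it is valid on a frame exactly when R is euclidean. Every such R is euclidean, so valid.

B, C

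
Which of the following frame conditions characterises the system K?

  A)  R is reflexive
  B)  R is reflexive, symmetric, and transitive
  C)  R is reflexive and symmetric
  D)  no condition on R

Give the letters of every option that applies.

D

(A) this class determines T (= KT), not K.
(B) this class determines S5, not K.
(C) this class determines B (= KTB), not K.
(D) K is sound and complete for exactly this class.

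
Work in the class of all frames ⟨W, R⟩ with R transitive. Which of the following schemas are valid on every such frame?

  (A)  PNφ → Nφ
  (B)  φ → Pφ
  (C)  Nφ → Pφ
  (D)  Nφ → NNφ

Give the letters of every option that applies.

(A) PNφ → Nφ (the dual of axiom 5) characterises the euclidean frames. Such an R need not be euclidean — not valid.
(B) φ → Pφ is the dual of axiom T; it is valid on a frame exactly when R is reflexive. Such an R need not be reflexive, so not valid.
(C) Nφ → Pφ (axiom D) characterises the serial frames. Such an R need not be serial — not valid.
(D) Nφ → NNφ is axiom 4; it is valid on a frame exactly when R is transitive. Every such R is transitive, so valid.

D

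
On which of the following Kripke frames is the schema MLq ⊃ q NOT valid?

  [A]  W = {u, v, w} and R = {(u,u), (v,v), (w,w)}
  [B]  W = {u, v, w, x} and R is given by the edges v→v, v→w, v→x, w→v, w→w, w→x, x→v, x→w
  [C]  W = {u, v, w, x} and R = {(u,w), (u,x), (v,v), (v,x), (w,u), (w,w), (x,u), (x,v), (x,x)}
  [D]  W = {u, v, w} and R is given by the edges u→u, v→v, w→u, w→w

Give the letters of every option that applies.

D

The schema MLq ⊃ q is the dual of axiom B; it is valid on a frame iff R is symmetric.
(A) R is symmetric (every R-edge is matched by its reverse), so the schema is valid here.
(B) R is symmetric (every R-edge is matched by its reverse), so the schema is valid here.
(C) R is symmetric (every R-edge is matched by its reverse), so the schema is valid here.
(D) R is not symmetric (w R u but not u R w), so the schema fails here.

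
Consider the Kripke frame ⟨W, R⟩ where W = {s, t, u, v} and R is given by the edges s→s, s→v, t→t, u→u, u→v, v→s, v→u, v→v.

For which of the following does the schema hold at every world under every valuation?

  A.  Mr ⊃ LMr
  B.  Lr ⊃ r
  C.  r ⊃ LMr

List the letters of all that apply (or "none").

R is reflexive: each world relates to itself.
R is symmetric: every R-edge is matched by its reverse.
R is not euclidean: v R s and v R u but not s R u.
(A) Mr ⊃ LMr is axiom 5, which corresponds to the euclidean property. R is not euclidean — not valid.
(B) Lr ⊃ r is axiom T; it is valid on a frame exactly when R is reflexive. R is reflexive, so valid.
(C) r ⊃ LMr is axiom B, which corresponds to symmetry. R is symmetric — valid.

B, C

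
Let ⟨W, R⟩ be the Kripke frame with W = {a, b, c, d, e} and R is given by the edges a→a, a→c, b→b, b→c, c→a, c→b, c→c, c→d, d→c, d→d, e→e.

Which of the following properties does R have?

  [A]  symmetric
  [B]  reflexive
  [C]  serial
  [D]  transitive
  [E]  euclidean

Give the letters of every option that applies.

A, B, C

(A) symmetric: every R-edge is matched by its reverse.
(B) reflexive: each world relates to itself.
(C) serial: every world has an R-successor.
(D) not transitive: a R c and c R b but not a R b.
(E) not euclidean: c R a and c R b but not a R b.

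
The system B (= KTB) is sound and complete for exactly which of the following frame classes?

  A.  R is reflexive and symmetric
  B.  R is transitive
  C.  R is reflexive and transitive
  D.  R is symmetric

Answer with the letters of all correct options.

(A) B (= KTB) is sound and complete for exactly this class.
(B) this class determines K4, not B (= KTB).
(C) this class determines S4, not B (= KTB).
(D) this class determines KB, not B (= KTB).

A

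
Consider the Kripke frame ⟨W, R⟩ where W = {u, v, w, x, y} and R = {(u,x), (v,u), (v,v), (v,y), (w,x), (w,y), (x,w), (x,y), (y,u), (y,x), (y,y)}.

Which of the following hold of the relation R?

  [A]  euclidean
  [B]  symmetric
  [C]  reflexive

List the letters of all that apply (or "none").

(A) not euclidean: v R u and v R v but not u R v.
(B) not symmetric: u R x but not x R u.
(C) not reflexive: not u R u.

none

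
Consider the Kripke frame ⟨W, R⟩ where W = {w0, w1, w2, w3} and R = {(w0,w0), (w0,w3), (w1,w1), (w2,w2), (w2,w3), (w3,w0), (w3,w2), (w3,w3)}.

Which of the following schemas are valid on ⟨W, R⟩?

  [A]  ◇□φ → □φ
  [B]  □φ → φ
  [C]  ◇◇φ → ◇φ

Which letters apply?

B

R is reflexive: each world relates to itself.
R is not transitive: w0 R w3 and w3 R w2 but not w0 R w2.
R is not euclidean: w3 R w0 and w3 R w2 but not w0 R w2.
(A) ◇□φ → □φ (the dual of axiom 5) characterises the euclidean frames. R is not euclidean — not valid.
(B) □φ → φ is axiom T, which corresponds to reflexivity. R is reflexive — valid.
(C) ◇◇φ → ◇φ is the dual of axiom 4, which corresponds to transitivity. R is not transitive — not valid.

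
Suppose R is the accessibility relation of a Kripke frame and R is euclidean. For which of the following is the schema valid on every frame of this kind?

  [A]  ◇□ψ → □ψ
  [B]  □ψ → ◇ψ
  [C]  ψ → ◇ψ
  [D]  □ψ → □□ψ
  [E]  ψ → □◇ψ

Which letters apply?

(A) ◇□ψ → □ψ (the dual of axiom 5) characterises the euclidean frames. Every such R is euclidean — valid.
(B) □ψ → ◇ψ is axiom D, which corresponds to seriality. Such an R need not be serial — not valid.
(C) ψ → ◇ψ is the dual of axiom T, which corresponds to reflexivity. Such an R need not be reflexive — not valid.
(D) □ψ → □□ψ is axiom 4, which corresponds to transitivity. Such an R need not be transitive — not valid.
(E) ψ → □◇ψ (axiom B) characterises the symmetric frames. Such an R need not be symmetric — not valid.

A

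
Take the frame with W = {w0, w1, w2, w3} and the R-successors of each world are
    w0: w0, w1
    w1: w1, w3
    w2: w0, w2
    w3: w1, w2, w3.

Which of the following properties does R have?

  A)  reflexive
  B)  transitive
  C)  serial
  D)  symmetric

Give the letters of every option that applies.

A, C

(A) reflexive: each world relates to itself.
(B) not transitive: w0 R w1 and w1 R w3 but not w0 R w3.
(C) serial: every world has an R-successor.
(D) not symmetric: w0 R w1 but not w1 R w0.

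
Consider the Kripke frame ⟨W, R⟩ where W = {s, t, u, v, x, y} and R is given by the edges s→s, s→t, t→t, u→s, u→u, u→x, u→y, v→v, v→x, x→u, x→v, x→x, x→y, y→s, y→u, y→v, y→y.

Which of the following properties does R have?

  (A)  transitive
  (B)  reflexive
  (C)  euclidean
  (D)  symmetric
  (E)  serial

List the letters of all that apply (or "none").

(A) not transitive: u R s and s R t but not u R t.
(B) reflexive: each world relates to itself.
(C) not euclidean: s R t and s R s but not t R s.
(D) not symmetric: s R t but not t R s.
(E) serial: every world has an R-successor.

B, E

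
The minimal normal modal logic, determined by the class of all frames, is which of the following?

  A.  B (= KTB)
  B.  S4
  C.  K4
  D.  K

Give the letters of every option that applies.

(A) B (= KTB) is determined by the class of reflexive and symmetric frames.
(B) S4 is determined by the class of reflexive and transitive frames.
(C) K4 is determined by the class of transitive frames.
(D) K is determined by exactly this class.

D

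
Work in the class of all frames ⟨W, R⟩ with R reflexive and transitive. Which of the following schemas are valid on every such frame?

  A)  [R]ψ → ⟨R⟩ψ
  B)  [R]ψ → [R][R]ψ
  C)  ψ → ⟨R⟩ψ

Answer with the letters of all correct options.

Reflexive relations are serial.
(A) [R]ψ → ⟨R⟩ψ is axiom D, which corresponds to seriality. Every such R is serial — valid.
(B) [R]ψ → [R][R]ψ (axiom 4) characterises the transitive frames. Every such R is transitive — valid.
(C) the dual of axiom T: valid iff R is reflexive. Every such R is reflexive — valid.

A, B, C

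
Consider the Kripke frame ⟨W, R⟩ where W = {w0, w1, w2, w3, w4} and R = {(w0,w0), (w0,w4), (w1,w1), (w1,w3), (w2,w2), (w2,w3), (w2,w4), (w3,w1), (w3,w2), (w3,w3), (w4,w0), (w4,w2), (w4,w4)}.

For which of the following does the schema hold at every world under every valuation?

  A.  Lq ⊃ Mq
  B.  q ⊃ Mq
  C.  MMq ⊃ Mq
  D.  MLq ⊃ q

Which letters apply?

A, B, D

R is reflexive: each world relates to itself.
R is symmetric: every R-edge is matched by its reverse.
R is not transitive: w0 R w4 and w4 R w2 but not w0 R w2.
R is serial: every world has an R-successor.
(A) Lq ⊃ Mq is axiom D, which corresponds to seriality. R is serial — valid.
(B) q ⊃ Mq is the dual of axiom T, which corresponds to reflexivity. R is reflexive — valid.
(C) MMq ⊃ Mq is the dual of axiom 4; it is valid on a frame exactly when R is transitive. R is not transitive, so not valid.
(D) MLq ⊃ q (the dual of axiom B) characterises the symmetric frames. R is symmetric — valid.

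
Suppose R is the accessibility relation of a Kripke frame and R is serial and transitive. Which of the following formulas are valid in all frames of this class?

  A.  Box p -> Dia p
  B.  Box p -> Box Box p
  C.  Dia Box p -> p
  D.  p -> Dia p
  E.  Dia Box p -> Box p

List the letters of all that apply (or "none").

A, B

(A) axiom D: valid iff R is serial. Every such R is serial — valid.
(B) axiom 4: valid iff R is transitive. Every such R is transitive — valid.
(C) the dual of axiom B: valid iff R is symmetric. Such an R need not be symmetric — not valid.
(D) p -> Dia p (the dual of axiom T) characterises the reflexive frames. Such an R need not be reflexive — not valid.
(E) Dia Box p -> Box p is the dual of axiom 5; it is valid on a frame exactly when R is euclidean. Such an R need not be euclidean, so not valid.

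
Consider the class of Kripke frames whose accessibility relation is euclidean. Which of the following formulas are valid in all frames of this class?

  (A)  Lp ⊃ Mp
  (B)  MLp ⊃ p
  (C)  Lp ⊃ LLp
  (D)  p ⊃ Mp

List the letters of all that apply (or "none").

none

(A) Lp ⊃ Mp is axiom D; it is valid on a frame exactly when R is serial. Such an R need not be serial, so not valid.
(B) the dual of axiom B: valid iff R is symmetric. Such an R need not be symmetric — not valid.
(C) Lp ⊃ LLp is axiom 4, which corresponds to transitivity. Such an R need not be transitive — not valid.
(D) p ⊃ Mp (the dual of axiom T) characterises the reflexive frames. Such an R need not be reflexive — not valid.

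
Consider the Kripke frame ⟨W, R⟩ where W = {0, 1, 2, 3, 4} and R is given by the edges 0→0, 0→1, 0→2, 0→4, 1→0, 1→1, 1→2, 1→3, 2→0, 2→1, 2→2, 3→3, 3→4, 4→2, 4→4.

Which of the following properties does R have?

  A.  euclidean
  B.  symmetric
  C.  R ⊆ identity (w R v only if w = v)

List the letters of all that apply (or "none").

none

(A) not euclidean: 0 R 1 and 0 R 4 but not 1 R 4.
(B) not symmetric: 0 R 4 but not 4 R 0.
(C) not ⊆ identity: 0 R 1 with 0 ≠ 1.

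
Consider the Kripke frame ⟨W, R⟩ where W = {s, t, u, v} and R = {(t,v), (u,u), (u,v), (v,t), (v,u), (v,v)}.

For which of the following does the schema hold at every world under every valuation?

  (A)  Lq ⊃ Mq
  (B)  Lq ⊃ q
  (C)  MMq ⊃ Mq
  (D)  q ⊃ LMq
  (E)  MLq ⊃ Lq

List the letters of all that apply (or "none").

R is not reflexive: not s R s.
R is symmetric: every R-edge is matched by its reverse.
R is not transitive: t R v and v R t but not t R t.
R is not euclidean: v R t and v R u but not t R u.
R is not serial: s has no R-successor.
(A) Lq ⊃ Mq is axiom D, which corresponds to seriality. R is not serial — not valid.
(B) Lq ⊃ q is axiom T, which corresponds to reflexivity. R is not reflexive — not valid.
(C) MMq ⊃ Mq is the dual of axiom 4, which corresponds to transitivity. R is not transitive — not valid.
(D) axiom B: valid iff R is symmetric. R is symmetric — valid.
(E) the dual of axiom 5: valid iff R is euclidean. R is not euclidean — not valid.

D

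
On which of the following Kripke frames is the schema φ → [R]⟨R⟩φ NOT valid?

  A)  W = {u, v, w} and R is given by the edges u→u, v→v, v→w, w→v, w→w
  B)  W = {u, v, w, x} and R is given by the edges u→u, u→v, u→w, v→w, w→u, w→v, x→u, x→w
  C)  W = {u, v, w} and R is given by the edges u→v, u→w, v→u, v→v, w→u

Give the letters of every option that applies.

B

The schema φ → [R]⟨R⟩φ is axiom B; it is valid on a frame iff R is symmetric.
(A) R is symmetric (every R-edge is matched by its reverse), so the schema is valid here.
(B) R is not symmetric (u R v but not v R u), so the schema fails here.
(C) R is symmetric (every R-edge is matched by its reverse), so the schema is valid here.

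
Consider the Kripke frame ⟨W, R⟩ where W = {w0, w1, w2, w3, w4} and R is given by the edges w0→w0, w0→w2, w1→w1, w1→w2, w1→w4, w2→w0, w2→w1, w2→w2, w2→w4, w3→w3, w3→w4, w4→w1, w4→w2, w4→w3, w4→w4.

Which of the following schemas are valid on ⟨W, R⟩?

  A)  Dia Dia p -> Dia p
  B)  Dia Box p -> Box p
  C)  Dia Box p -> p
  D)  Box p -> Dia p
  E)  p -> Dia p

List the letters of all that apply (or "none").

R is reflexive: each world relates to itself.
R is symmetric: every R-edge is matched by its reverse.
R is not transitive: w0 R w2 and w2 R w1 but not w0 R w1.
R is not euclidean: w2 R w0 and w2 R w1 but not w0 R w1.
R is serial: every world has an R-successor.
(A) Dia Dia p -> Dia p is the dual of axiom 4; it is valid on a frame exactly when R is transitive. R is not transitive, so not valid.
(B) Dia Box p -> Box p (the dual of axiom 5) characterises the euclidean frames. R is not euclidean — not valid.
(C) Dia Box p -> p is the dual of axiom B, which corresponds to symmetry. R is symmetric — valid.
(D) Box p -> Dia p is axiom D; it is valid on a frame exactly when R is serial. R is serial, so valid.
(E) p -> Dia p is the dual of axiom T; it is valid on a frame exactly when R is reflexive. R is reflexive, so valid.

C, D, E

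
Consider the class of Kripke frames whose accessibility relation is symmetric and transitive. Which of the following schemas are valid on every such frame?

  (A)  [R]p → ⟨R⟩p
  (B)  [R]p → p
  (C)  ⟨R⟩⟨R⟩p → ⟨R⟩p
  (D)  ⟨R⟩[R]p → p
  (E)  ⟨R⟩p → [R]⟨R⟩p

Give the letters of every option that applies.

C, D, E

A symmetric transitive relation is euclidean (uRv and uRw give vRu by symmetry, then vRw by transitivity).
(A) [R]p → ⟨R⟩p is axiom D, which corresponds to seriality. Such an R need not be serial — not valid.
(B) [R]p → p is axiom T; it is valid on a frame exactly when R is reflexive. Such an R need not be reflexive, so not valid.
(C) ⟨R⟩⟨R⟩p → ⟨R⟩p is the dual of axiom 4, which corresponds to transitivity. Every such R is transitive — valid.
(D) ⟨R⟩[R]p → p (the dual of axiom B) characterises the symmetric frames. Every such R is symmetric — valid.
(E) ⟨R⟩p → [R]⟨R⟩p (axiom 5) characterises the euclidean frames. Every such R is euclidean — valid.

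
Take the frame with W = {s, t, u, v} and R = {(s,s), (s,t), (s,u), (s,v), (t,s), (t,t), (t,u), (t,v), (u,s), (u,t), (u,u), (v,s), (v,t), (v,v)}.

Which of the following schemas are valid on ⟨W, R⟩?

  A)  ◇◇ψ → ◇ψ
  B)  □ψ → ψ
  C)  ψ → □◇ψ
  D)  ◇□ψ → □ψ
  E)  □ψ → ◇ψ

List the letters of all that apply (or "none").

R is reflexive: each world relates to itself.
R is symmetric: every R-edge is matched by its reverse.
R is not transitive: u R s and s R v but not u R v.
R is not euclidean: s R u and s R v but not u R v.
R is serial: every world has an R-successor.
(A) ◇◇ψ → ◇ψ is the dual of axiom 4; it is valid on a frame exactly when R is transitive. R is not transitive, so not valid.
(B) □ψ → ψ is axiom T, which corresponds to reflexivity. R is reflexive — valid.
(C) ψ → □◇ψ (axiom B) characterises the symmetric frames. R is symmetric — valid.
(D) ◇□ψ → □ψ is the dual of axiom 5; it is valid on a frame exactly when R is euclidean. R is not euclidean, so not valid.
(E) axiom D: valid iff R is serial. R is serial — valid.

B, C, E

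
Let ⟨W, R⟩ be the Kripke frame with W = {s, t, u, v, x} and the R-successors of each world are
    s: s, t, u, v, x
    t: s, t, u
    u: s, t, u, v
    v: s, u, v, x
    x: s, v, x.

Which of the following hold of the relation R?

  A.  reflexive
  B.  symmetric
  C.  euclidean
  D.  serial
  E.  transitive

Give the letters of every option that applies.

(A) reflexive: each world relates to itself.
(B) symmetric: every R-edge is matched by its reverse.
(C) not euclidean: s R t and s R v but not t R v.
(D) serial: every world has an R-successor.
(E) not transitive: t R s and s R v but not t R v.

A, B, D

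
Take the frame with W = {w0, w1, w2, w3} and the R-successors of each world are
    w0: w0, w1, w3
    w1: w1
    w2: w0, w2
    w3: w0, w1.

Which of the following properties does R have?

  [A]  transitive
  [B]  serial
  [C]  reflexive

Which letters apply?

(A) not transitive: w2 R w0 and w0 R w1 but not w2 R w1.
(B) serial: every world has an R-successor.
(C) not reflexive: not w3 R w3.

B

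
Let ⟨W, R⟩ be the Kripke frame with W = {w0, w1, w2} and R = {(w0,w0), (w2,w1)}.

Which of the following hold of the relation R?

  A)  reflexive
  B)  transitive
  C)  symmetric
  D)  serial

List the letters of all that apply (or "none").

(A) not reflexive: not w1 R w1.
(B) transitive: R is closed under composition.
(C) not symmetric: w2 R w1 but not w1 R w2.
(D) not serial: w1 has no R-successor.

B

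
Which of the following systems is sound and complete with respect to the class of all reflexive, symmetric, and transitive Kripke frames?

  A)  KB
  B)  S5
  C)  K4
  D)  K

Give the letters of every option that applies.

B

(A) KB is determined by the class of symmetric frames.
(B) S5 is determined by exactly this class.
(C) K4 is determined by the class of transitive frames.
(D) K is determined by the class of arbitrary frames.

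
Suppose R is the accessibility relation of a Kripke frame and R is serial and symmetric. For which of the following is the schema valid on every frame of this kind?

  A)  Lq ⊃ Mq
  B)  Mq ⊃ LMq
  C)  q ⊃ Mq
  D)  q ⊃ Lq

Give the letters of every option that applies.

(A) Lq ⊃ Mq is axiom D; it is valid on a frame exactly when R is serial. Every such R is serial, so valid.
(B) Mq ⊃ LMq is axiom 5; it is valid on a frame exactly when R is euclidean. Such an R need not be euclidean, so not valid.
(C) the dual of axiom T: valid iff R is reflexive. Such an R need not be reflexive — not valid.
(D) q ⊃ Lq is valid only on frames where every R-edge is a self-loop. Such an R need not be a subset of the identity — not valid.

A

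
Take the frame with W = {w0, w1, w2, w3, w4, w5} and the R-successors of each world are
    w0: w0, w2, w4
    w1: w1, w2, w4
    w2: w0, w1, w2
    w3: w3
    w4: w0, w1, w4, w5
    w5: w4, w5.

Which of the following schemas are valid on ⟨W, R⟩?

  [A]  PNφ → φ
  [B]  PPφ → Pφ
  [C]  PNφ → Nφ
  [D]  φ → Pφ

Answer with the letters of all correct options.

A, D

R is reflexive: each world relates to itself.
R is symmetric: every R-edge is matched by its reverse.
R is not transitive: w0 R w2 and w2 R w1 but not w0 R w1.
R is not euclidean: w0 R w2 and w0 R w4 but not w2 R w4.
(A) PNφ → φ is the dual of axiom B; it is valid on a frame exactly when R is symmetric. R is symmetric, so valid.
(B) PPφ → Pφ is the dual of axiom 4; it is valid on a frame exactly when R is transitive. R is not transitive, so not valid.
(C) PNφ → Nφ is the dual of axiom 5; it is valid on a frame exactly when R is euclidean. R is not euclidean, so not valid.
(D) φ → Pφ (the dual of axiom T) characterises the reflexive frames. R is reflexive — valid.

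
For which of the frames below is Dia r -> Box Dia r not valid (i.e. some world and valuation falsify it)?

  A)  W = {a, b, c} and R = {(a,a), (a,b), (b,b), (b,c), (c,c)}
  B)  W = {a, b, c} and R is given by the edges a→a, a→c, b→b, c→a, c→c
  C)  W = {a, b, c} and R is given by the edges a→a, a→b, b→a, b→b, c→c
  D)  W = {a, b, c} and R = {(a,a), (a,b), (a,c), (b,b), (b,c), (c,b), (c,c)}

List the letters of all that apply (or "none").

A, D

The schema Dia r -> Box Dia r is axiom 5; it is valid on a frame iff R is euclidean.
(A) R is not euclidean (a R b and a R a but not b R a), so the schema fails here.
(B) R is euclidean (any two R-successors of the same world are R-related), so the schema is valid here.
(C) R is euclidean (any two R-successors of the same world are R-related), so the schema is valid here.
(D) R is not euclidean (a R b and a R a but not b R a), so the schema fails here.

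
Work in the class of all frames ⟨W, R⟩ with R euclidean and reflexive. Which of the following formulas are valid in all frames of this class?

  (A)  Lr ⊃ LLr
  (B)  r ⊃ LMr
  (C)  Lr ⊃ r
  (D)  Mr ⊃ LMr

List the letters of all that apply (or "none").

A reflexive euclidean relation is also symmetric (from wRw and wRv the euclidean condition gives vRw) and hence transitive; it is an equivalence relation.
(A) Lr ⊃ LLr is axiom 4; it is valid on a frame exactly when R is transitive. Every such R is transitive, so valid.
(B) r ⊃ LMr is axiom B; it is valid on a frame exactly when R is symmetric. Every such R is symmetric, so valid.
(C) Lr ⊃ r is axiom T; it is valid on a frame exactly when R is reflexive. Every such R is reflexive, so valid.
(D) Mr ⊃ LMr is axiom 5, which corresponds to the euclidean property. Every such R is euclidean — valid.

A, B, C, D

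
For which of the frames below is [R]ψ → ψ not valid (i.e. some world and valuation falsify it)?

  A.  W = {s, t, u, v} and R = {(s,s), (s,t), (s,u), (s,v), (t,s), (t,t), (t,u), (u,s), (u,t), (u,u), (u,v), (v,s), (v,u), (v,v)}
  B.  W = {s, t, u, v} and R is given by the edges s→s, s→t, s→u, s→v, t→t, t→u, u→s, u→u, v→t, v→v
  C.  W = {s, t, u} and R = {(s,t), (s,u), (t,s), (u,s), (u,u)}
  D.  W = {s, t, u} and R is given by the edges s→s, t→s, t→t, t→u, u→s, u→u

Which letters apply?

C

The schema [R]ψ → ψ is axiom T; it is valid on a frame iff R is reflexive.
(A) R is reflexive (each world relates to itself), so the schema is valid here.
(B) R is reflexive (each world relates to itself), so the schema is valid here.
(C) R is not reflexive (not s R s), so the schema fails here.
(D) R is reflexive (each world relates to itself), so the schema is valid here.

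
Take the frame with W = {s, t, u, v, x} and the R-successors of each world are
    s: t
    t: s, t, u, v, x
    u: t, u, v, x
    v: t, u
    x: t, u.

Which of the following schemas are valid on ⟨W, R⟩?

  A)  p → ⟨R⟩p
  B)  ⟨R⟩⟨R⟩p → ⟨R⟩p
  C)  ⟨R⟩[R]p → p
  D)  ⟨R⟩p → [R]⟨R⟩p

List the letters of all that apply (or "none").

R is not reflexive: not s R s.
R is symmetric: every R-edge is matched by its reverse.
R is not transitive: s R t and t R s but not s R s.
R is not euclidean: t R s and t R u but not s R u.
(A) p → ⟨R⟩p is the dual of axiom T, which corresponds to reflexivity. R is not reflexive — not valid.
(B) the dual of axiom 4: valid iff R is transitive. R is not transitive — not valid.
(C) the dual of axiom B: valid iff R is symmetric. R is symmetric — valid.
(D) ⟨R⟩p → [R]⟨R⟩p (axiom 5) characterises the euclidean frames. R is not euclidean — not valid.

C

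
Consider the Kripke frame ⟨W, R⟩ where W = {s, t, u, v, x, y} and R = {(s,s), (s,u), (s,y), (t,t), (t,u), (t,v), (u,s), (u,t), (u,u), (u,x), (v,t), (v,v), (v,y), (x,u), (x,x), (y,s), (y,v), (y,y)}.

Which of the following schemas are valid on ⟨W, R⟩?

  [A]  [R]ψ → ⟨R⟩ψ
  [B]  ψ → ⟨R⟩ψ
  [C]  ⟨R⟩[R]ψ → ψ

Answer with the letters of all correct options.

A, B, C

R is reflexive: each world relates to itself.
R is symmetric: every R-edge is matched by its reverse.
R is serial: every world has an R-successor.
(A) axiom D: valid iff R is serial. R is serial — valid.
(B) the dual of axiom T: valid iff R is reflexive. R is reflexive — valid.
(C) ⟨R⟩[R]ψ → ψ is the dual of axiom B; it is valid on a frame exactly when R is symmetric. R is symmetric, so valid.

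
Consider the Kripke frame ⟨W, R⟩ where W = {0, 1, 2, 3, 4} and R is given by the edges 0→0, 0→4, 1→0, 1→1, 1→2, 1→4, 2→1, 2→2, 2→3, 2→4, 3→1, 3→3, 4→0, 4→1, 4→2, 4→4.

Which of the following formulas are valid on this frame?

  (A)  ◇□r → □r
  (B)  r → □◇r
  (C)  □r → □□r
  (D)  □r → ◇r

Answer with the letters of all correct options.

R is not symmetric: 1 R 0 but not 0 R 1.
R is not transitive: 0 R 4 and 4 R 1 but not 0 R 1.
R is not euclidean: 1 R 0 and 1 R 1 but not 0 R 1.
R is serial: every world has an R-successor.
(A) ◇□r → □r is the dual of axiom 5; it is valid on a frame exactly when R is euclidean. R is not euclidean, so not valid.
(B) axiom B: valid iff R is symmetric. R is not symmetric — not valid.
(C) □r → □□r is axiom 4; it is valid on a frame exactly when R is transitive. R is not transitive, so not valid.
(D) □r → ◇r (axiom D) characterises the serial frames. R is serial — valid.

D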